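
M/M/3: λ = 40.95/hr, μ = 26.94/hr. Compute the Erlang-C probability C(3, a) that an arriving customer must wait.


a = λ/μ = 1.5200; ρ = a/3 = 0.5067
P₀ = 0.205682 (from M/M/c formula)
C(c,a) = [a^c/(c!(1−ρ))]·P₀ = [3.51212/(6·0.4933)]·0.205682
= 1.18656·0.205682 = 0.244054

Final: 0.244054


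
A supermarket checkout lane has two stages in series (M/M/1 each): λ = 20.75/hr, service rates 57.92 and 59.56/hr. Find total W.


Each node sees arrival rate λ = 20.75/hr (tandem ⇒ throughput preserved).
W₁ = 1/(μ₁−λ) = 1/(57.92−20.75) = 0.02690 hr
W₂ = 1/(μ₂−λ) = 1/(59.56−20.75) = 0.02577 hr
W_total = W₁ + W₂ = 0.02690 + 0.02577 = 0.05267 hr

Final: 0.05267 hr


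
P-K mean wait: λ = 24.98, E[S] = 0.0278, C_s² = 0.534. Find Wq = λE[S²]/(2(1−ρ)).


ρ = λ·E[S] = 24.98·0.0278 = 0.6944
E[S²] = E[S]²(1+C_s²) = 0.0278²·(1+0.534) = 0.001186
Wq = λ·E[S²]/(2(1−ρ)) = 24.98·0.001186/(2·0.3056) = 0.04846 hr

Final: 0.04846 hr


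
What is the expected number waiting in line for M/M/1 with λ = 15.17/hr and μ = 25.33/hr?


ρ = 15.17/25.33 = 0.5989
Lq = ρ²/(1−ρ) = 0.3587/0.4011 = 0.8942

Final: 0.8942


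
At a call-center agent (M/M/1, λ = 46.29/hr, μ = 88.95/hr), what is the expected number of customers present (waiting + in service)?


ρ = λ/μ = 46.29/88.95 = 0.5204
L = ρ/(1−ρ) = 0.5204/(1 − 0.5204) = 0.5204/0.4796 = 1.0851

Final: 1.0851


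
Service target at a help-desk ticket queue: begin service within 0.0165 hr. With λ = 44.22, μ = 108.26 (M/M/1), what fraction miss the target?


ρ = 44.22/108.26 = 0.4085
P(Wq > t) = ρ·e^{−(μ−λ)t} = 0.4085·e^{−1.0567}
= 0.4085·0.347615 = 0.141987

Final: 0.141987


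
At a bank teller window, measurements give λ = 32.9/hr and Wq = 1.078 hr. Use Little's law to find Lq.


Lq = λWq = 32.9·1.078 = 35.4662

Final: 35.4662


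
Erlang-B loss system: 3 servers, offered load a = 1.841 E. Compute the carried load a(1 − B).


B(3,1.841) = 0.186518 (Erlang-B)
Carried load = a(1 − B) = 1.841·(1 − 0.186518) = 1.841·0.813482 = 1.4976 E

Final: 1.4976 Erlangs


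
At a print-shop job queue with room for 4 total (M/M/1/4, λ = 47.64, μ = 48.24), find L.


ρ = 47.64/48.24 = 0.9876
L = ρ[1 − (K+1)ρ^K + Kρ^(K+1)] / [(1−ρ)(1−ρ^(K+1))]
Numerator: 0.9876·(1 − 5·0.951169 + 4·0.939339) = 0.001490
Denominator: (0.01244)·(0.060661) = 0.0007545
L = 0.001490/0.0007545 = 1.9750

Final: 1.9750


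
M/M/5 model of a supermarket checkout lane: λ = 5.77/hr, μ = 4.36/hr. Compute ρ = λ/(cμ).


ρ = λ/(cμ) = 5.77/(5·4.36) = 5.77/21.80 = 0.2647

Final: 0.2647


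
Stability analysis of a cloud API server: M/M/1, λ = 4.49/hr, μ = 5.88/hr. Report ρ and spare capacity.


Total capacity cμ = 1·5.88 = 5.88/hr
ρ = λ/(cμ) = 4.49/5.88 = 0.7636
Stable ⇔ ρ < 1: YES
Spare capacity = cμ − λ = 5.88 − 4.49 = 1.39/hr

Final: ρ = 0.7636; stable; margin = 1.39/hr


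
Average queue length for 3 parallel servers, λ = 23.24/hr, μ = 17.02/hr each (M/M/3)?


a = λ/μ = 1.3655; ρ = a/3 = 0.4552
P₀ = 0.245312
Lq = P₀·a^c·ρ / (c!·(1−ρ)²) = 0.245312·2.54583·0.4552/(6·0.29686)
= 0.15959

Final: 0.15959


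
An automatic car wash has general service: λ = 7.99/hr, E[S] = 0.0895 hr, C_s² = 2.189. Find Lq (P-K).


ρ = λ·E[S] = 7.99·0.0895 = 0.7151
Lq = ρ²(1+C_s²)/(2(1−ρ)) = 0.5114·(1+2.189)/(2·0.2849)
= 0.5114·3.1890/0.5698 = 2.86206

Final: 2.86206


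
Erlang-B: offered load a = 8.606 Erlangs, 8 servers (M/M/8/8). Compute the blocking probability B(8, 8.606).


B(c,a) = (a^c/c!) / Σ_{k=0}^{c} a^k/k!
a^8/8! = 746.260080
Σ terms (k=0..8): 1.00000 + 8.60600 + 37.03162 + 106.23137 + 228.55679 + 393.39194 + 564.25518 + 693.71144 + 746.26008 = 2779.044418
B = 746.260080/2779.044418 = 0.268531

Final: 0.268531


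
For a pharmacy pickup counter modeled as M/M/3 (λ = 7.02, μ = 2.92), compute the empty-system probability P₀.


a = λ/μ = 7.02/2.92 = 2.4041; ρ = a/c = 0.8014
Σ_{k=0}^{2} a^k/k! (terms k=0..2) = 1.00000 + 2.40411 + 2.88987 = 6.29398
Tail: a^3/(3!(1−ρ)) = 13.89514/(6·0.1986) = 11.65914
P₀ = 1/(6.29398 + 11.65914) = 1/17.95312 = 0.055701

Final: 0.055701


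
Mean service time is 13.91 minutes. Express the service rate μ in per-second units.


μ = 1/(service time) in consistent units.
1 second = 0.0166667 min, so μ = 0.0166667/13.91 = 0.001198 per second

Final: 0.001198 /sec


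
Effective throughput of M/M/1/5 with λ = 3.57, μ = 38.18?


ρ = 0.09350; P_K = (1−ρ)ρ^5/(1−ρ^6) = 0.000006479
λ_eff = λ(1 − P_K) = 3.57·(1 − 0.000006479) = 3.57·0.999994 = 3.5700 /hr

Final: 3.5700 /hr


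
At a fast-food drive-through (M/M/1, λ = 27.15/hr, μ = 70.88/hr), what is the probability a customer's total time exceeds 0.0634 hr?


W ~ Exponential(μ−λ) for M/M/1.
μ − λ = 70.88 − 27.15 = 43.7300
P(W > t) = e^{−(μ−λ)t} = e^{−2.7725} = 0.062507

Final: 0.062507


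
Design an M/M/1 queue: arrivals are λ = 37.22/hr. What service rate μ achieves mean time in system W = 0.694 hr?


W = 1/(μ−λ) ⇒ μ − λ = 1/W = 1/0.694 = 1.4409
μ = λ + 1/W = 37.22 + 1.4409 = 38.6609 per hr

Final: 38.6609 /hr


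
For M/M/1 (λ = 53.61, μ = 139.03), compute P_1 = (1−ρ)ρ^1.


ρ = 53.61/139.03 = 0.3856
P_n = (1−ρ)·ρ^n = (1 − 0.3856)·0.3856^1 = 0.6144·0.385600 = 0.236913

Final: 0.236913


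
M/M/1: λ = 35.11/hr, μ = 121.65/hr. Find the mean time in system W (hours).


W = 1/(μ−λ) = 1/(121.65 − 35.11) = 1/86.54 = 0.01156 hr

Final: 0.01156 hr


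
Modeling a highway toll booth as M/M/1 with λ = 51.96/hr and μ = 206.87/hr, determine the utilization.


ρ = λ/μ = 51.96/206.87 = 0.2512

Final: 0.2512


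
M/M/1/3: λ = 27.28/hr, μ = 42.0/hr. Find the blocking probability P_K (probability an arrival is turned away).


ρ = λ/μ = 27.28/42.0 = 0.6495
P_K = (1−ρ)ρ^K/(1−ρ^(K+1)) = (0.3505·0.274022)/(1 − 0.177984)
= 0.096038/0.822016 = 0.116832

Final: 0.116832


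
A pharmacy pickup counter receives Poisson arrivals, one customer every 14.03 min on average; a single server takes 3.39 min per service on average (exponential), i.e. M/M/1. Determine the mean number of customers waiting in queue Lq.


λ = 60/14.03 = 4.2766 /hr
μ = 60/3.39 = 17.6991 /hr
ρ = λ/μ = 4.2766/17.6991 = 0.2416
Lq = ρ²/(1−ρ) = 0.05838/0.7584 = 0.07698

Final: 0.07698


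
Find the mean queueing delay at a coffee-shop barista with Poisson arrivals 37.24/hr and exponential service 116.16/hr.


ρ = 37.24/116.16 = 0.3206
Wq = ρ/(μ−λ) = 0.3206/(116.16 − 37.24) = 0.3206/78.92 = 0.004062 hr

Final: 0.004062 hr


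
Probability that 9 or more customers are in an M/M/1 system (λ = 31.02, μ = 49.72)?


ρ = 31.02/49.72 = 0.6239
P(N ≥ n) = ρ^n = 0.6239^9 = 0.014322

Final: 0.014322


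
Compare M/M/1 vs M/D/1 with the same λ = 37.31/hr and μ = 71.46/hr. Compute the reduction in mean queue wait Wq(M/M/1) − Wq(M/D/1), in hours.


ρ = 37.31/71.46 = 0.5221
Wq(M/M/1) = ρ/(μ−λ) = 0.5221/34.15 = 0.01529 hr
Wq(M/D/1) = ρ/(2(μ−λ)) = 0.007644 hr
Savings = 0.01529 − 0.007644 = 0.007644 hr

Final: 0.007644 hr


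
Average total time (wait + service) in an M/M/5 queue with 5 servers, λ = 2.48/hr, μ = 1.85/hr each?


a = 1.3405; ρ = 0.2681; P₀ = 0.261478
Lq = P₀·a^c·ρ/(c!(1−ρ)²) = 0.004721
Wq = Lq/λ = 0.004721/2.48 = 0.001904 hr
W = Wq + 1/μ = 0.001904 + 0.54054 = 0.54244 hr

Final: 0.54244 hr


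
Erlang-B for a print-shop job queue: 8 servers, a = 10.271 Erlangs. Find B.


B(c,a) = (a^c/c!) / Σ_{k=0}^{c} a^k/k!
a^8/8! = 3071.717771
Σ terms (k=0..8): 1.00000 + 10.27100 + 52.74672 + 180.58719 + 463.70275 + 952.53820 + 1630.58664 + 2392.53648 + 3071.71777 = 8755.686747
B = 3071.717771/8755.686747 = 0.350825

Final: 0.350825


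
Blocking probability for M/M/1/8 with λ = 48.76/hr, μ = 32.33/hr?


ρ = λ/μ = 48.76/32.33 = 1.5082
P_K = (1−ρ)ρ^K/(1−ρ^(K+1)) = (-0.5082·26.770960)/(1 − 40.375873)
= -13.604914/-39.375873 = 0.345514

Final: 0.345514


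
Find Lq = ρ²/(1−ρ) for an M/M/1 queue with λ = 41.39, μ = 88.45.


ρ = 41.39/88.45 = 0.4679
Lq = ρ²/(1−ρ) = 0.2190/0.5321 = 0.4116

Final: 0.4116


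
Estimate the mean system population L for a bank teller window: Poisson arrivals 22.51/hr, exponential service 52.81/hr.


ρ = λ/μ = 22.51/52.81 = 0.4262
L = ρ/(1−ρ) = 0.4262/(1 − 0.4262) = 0.4262/0.5738 = 0.7429

Final: 0.7429


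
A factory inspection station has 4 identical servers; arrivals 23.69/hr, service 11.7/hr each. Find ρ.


ρ = λ/(cμ) = 23.69/(4·11.7) = 23.69/46.80 = 0.5062

Final: 0.5062


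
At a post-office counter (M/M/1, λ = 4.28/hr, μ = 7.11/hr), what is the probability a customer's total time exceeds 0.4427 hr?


W ~ Exponential(μ−λ) for M/M/1.
μ − λ = 7.11 − 4.28 = 2.8300
P(W > t) = e^{−(μ−λ)t} = e^{−1.2528} = 0.285692

Final: 0.285692


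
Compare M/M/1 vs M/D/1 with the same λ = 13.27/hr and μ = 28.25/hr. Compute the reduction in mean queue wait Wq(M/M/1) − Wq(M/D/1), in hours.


ρ = 13.27/28.25 = 0.4697
Wq(M/M/1) = ρ/(μ−λ) = 0.4697/14.98 = 0.03136 hr
Wq(M/D/1) = ρ/(2(μ−λ)) = 0.01568 hr
Savings = 0.03136 − 0.01568 = 0.01568 hr

Final: 0.01568 hr


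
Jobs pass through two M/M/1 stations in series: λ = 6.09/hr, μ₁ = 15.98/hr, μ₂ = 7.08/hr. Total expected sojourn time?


Each node sees arrival rate λ = 6.09/hr (tandem ⇒ throughput preserved).
W₁ = 1/(μ₁−λ) = 1/(15.98−6.09) = 0.10111 hr
W₂ = 1/(μ₂−λ) = 1/(7.08−6.09) = 1.01010 hr
W_total = W₁ + W₂ = 0.10111 + 1.01010 = 1.11121 hr

Final: 1.11121 hr


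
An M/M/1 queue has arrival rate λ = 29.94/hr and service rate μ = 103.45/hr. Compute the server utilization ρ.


ρ = λ/μ = 29.94/103.45 = 0.2894

Final: 0.2894


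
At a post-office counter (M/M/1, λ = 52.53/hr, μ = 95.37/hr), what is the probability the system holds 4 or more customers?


ρ = 52.53/95.37 = 0.5508
P(N ≥ n) = ρ^n = 0.5508^4 = 0.092041

Final: 0.092041


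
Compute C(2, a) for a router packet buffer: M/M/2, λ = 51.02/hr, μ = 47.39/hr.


a = λ/μ = 1.0766; ρ = a/2 = 0.5383
P₀ = 0.300137 (from M/M/c formula)
C(c,a) = [a^c/(c!(1−ρ))]·P₀ = [1.15906/(2·0.4617)]·0.300137
= 1.25521·0.300137 = 0.376736

Final: 0.376736


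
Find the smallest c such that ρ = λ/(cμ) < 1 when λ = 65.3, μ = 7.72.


Stability requires cμ > λ ⇔ c > λ/μ.
λ/μ = 65.3/7.72 = 8.4585
Minimum integer c = ⌊8.4585⌋ + 1 = 9
Check: 9·7.72 = 69.48 > 65.3, while 8·7.72 = 61.76 ≤ 65.3

Final: 9 servers


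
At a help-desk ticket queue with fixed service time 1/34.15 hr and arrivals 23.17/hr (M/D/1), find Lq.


ρ = 23.17/34.15 = 0.6785
M/D/1: Lq = ρ²/(2(1−ρ)) = 0.4603/(2·0.3215) = 0.71586

Final: 0.71586


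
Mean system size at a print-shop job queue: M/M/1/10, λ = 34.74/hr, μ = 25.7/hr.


ρ = 34.74/25.7 = 1.3518
L = ρ[1 − (K+1)ρ^K + Kρ^(K+1)] / [(1−ρ)(1−ρ^(K+1))]
Numerator: 1.3518·(1 − 11·20.368869 + 10·27.533638) = 70.667953
Denominator: (-0.3518)·(-26.533638) = 9.333233
L = 70.667953/9.333233 = 7.5716

Final: 7.5716


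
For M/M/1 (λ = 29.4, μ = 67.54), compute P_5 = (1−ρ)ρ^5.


ρ = 29.4/67.54 = 0.4353
P_n = (1−ρ)·ρ^n = (1 − 0.4353)·0.4353^5 = 0.5647·0.015629 = 0.008826

Final: 0.008826


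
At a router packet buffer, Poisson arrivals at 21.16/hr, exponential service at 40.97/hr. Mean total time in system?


W = 1/(μ−λ) = 1/(40.97 − 21.16) = 1/19.81 = 0.05048 hr

Final: 0.05048 hr


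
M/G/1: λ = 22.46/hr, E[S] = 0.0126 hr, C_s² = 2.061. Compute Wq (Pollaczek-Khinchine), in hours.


ρ = λ·E[S] = 22.46·0.0126 = 0.2830
E[S²] = E[S]²(1+C_s²) = 0.0126²·(1+2.061) = 0.0004860
Wq = λ·E[S²]/(2(1−ρ)) = 22.46·0.0004860/(2·0.7170) = 0.007611 hr

Final: 0.007611 hr


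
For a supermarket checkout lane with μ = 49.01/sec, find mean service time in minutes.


Mean service time = 1/μ = 1/49.01 second = 0.02040 second
In minutes: 0.02040 × 0.0166667 = 0.0003401 min

Final: 0.0003401 min


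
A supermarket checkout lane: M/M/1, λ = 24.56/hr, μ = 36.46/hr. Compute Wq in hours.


ρ = 24.56/36.46 = 0.6736
Wq = ρ/(μ−λ) = 0.6736/(36.46 − 24.56) = 0.6736/11.90 = 0.05661 hr

Final: 0.05661 hr


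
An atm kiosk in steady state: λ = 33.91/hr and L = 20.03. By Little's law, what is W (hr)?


W = L/λ = 20.03/33.91 = 0.5907 hr

Final: 0.5907 hr


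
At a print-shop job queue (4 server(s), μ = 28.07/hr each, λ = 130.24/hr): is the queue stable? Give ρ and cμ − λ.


Total capacity cμ = 4·28.07 = 112.28/hr
ρ = λ/(cμ) = 130.24/112.28 = 1.1600
Stable ⇔ ρ < 1: NO
Spare capacity = cμ − λ = 112.28 − 130.24 = -17.96/hr

Final: ρ = 1.1600; unstable; margin = -17.96/hr


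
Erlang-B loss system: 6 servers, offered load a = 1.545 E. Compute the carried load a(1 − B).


B(6,1.545) = 0.004034 (Erlang-B)
Carried load = a(1 − B) = 1.545·(1 − 0.004034) = 1.545·0.995966 = 1.5388 E

Final: 1.5388 Erlangs


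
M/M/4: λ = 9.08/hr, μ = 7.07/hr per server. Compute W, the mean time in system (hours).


a = 1.2843; ρ = 0.3211; P₀ = 0.275555
Lq = P₀·a^c·ρ/(c!(1−ρ)²) = 0.02176
Wq = Lq/λ = 0.02176/9.08 = 0.002396 hr
W = Wq + 1/μ = 0.002396 + 0.14144 = 0.14384 hr

Final: 0.14384 hr


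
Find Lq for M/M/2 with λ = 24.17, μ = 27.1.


a = λ/μ = 0.8919; ρ = a/2 = 0.4459
P₀ = 0.383182
Lq = P₀·a^c·ρ / (c!·(1−ρ)²) = 0.383182·0.79545·0.4459/(2·0.30698)
= 0.22139

Final: 0.22139


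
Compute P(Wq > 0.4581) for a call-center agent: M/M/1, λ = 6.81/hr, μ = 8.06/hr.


ρ = 6.81/8.06 = 0.8449
P(Wq > t) = ρ·e^{−(μ−λ)t} = 0.8449·e^{−0.5726}
= 0.8449·0.564043 = 0.476567

Final: 0.476567


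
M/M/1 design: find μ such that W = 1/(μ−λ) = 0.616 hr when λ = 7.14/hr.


W = 1/(μ−λ) ⇒ μ − λ = 1/W = 1/0.616 = 1.6234
μ = λ + 1/W = 7.14 + 1.6234 = 8.7634 per hr

Final: 8.7634 /hr


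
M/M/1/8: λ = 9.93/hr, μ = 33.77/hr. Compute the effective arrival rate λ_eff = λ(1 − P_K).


ρ = 0.2940; P_K = (1−ρ)ρ^8/(1−ρ^9) = 0.00003946
λ_eff = λ(1 − P_K) = 9.93·(1 − 0.00003946) = 9.93·0.999961 = 9.9296 /hr

Final: 9.9296 /hr


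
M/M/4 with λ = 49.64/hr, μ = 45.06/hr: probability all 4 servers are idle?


a = λ/μ = 49.64/45.06 = 1.1016; ρ = a/c = 0.2754
Σ_{k=0}^{3} a^k/k! (terms k=0..3) = 1.00000 + 1.10164 + 0.60681 + 0.22283 = 2.93128
Tail: a^4/(4!(1−ρ)) = 1.47286/(24·0.7246) = 0.08470
P₀ = 1/(2.93128 + 0.08470) = 1/3.01597 = 0.331568

Final: 0.331568


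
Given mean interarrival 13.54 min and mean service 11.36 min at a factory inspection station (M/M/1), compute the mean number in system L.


λ = 60/13.54 = 4.4313 /hr
μ = 60/11.36 = 5.2817 /hr
ρ = λ/μ = 4.4313/5.2817 = 0.8390
L = ρ/(1−ρ) = 0.8390/0.1610 = 5.2110

Final: 5.2110


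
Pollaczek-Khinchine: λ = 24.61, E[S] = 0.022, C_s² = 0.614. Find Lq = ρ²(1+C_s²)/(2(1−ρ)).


ρ = λ·E[S] = 24.61·0.022 = 0.5414
Lq = ρ²(1+C_s²)/(2(1−ρ)) = 0.2931·(1+0.614)/(2·0.4586)
= 0.2931·1.6140/0.9172 = 0.51585

Final: 0.51585


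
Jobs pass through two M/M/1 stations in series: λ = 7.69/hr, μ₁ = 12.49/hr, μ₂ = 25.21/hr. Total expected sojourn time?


Each node sees arrival rate λ = 7.69/hr (tandem ⇒ throughput preserved).
W₁ = 1/(μ₁−λ) = 1/(12.49−7.69) = 0.20833 hr
W₂ = 1/(μ₂−λ) = 1/(25.21−7.69) = 0.05708 hr
W_total = W₁ + W₂ = 0.20833 + 0.05708 = 0.26541 hr

Final: 0.26541 hr


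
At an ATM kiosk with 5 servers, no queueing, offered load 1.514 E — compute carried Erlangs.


B(5,1.514) = 0.014654 (Erlang-B)
Carried load = a(1 − B) = 1.514·(1 − 0.014654) = 1.514·0.985346 = 1.4918 E

Final: 1.4918 Erlangs


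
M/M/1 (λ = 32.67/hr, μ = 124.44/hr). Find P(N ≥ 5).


ρ = 32.67/124.44 = 0.2625
P(N ≥ n) = ρ^n = 0.2625^5 = 0.001247

Final: 0.001247


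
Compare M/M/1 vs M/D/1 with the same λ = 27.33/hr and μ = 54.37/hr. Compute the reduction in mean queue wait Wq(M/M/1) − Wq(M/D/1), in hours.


ρ = 27.33/54.37 = 0.5027
Wq(M/M/1) = ρ/(μ−λ) = 0.5027/27.04 = 0.01859 hr
Wq(M/D/1) = ρ/(2(μ−λ)) = 0.009295 hr
Savings = 0.01859 − 0.009295 = 0.009295 hr

Final: 0.009295 hr


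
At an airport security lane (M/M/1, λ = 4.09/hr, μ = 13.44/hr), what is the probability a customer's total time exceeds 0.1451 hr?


W ~ Exponential(μ−λ) for M/M/1.
μ − λ = 13.44 − 4.09 = 9.3500
P(W > t) = e^{−(μ−λ)t} = e^{−1.3567} = 0.257513

Final: 0.257513


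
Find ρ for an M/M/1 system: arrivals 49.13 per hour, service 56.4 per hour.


ρ = λ/μ = 49.13/56.4 = 0.8711

Final: 0.8711


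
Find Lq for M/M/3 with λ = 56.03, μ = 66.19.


a = λ/μ = 0.8465; ρ = a/3 = 0.2822
P₀ = 0.426326
Lq = P₀·a^c·ρ / (c!·(1−ρ)²) = 0.426326·0.60658·0.2822/(6·0.51528)
= 0.02360

Final: 0.02360


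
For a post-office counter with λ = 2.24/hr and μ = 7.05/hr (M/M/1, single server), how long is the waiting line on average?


ρ = 2.24/7.05 = 0.3177
Lq = ρ²/(1−ρ) = 0.1010/0.6823 = 0.1480

Final: 0.1480


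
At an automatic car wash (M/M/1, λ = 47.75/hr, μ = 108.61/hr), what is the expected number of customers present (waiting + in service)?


ρ = λ/μ = 47.75/108.61 = 0.4396
L = ρ/(1−ρ) = 0.4396/(1 − 0.4396) = 0.4396/0.5604 = 0.7846

Final: 0.7846


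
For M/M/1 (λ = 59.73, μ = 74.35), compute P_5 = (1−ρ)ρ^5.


ρ = 59.73/74.35 = 0.8034
P_n = (1−ρ)·ρ^n = (1 − 0.8034)·0.8034^5 = 0.1966·0.334624 = 0.065800

Final: 0.065800


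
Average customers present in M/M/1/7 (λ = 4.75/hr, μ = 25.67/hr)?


ρ = 4.75/25.67 = 0.1850
L = ρ[1 − (K+1)ρ^K + Kρ^(K+1)] / [(1−ρ)(1−ρ^(K+1))]
Numerator: 0.1850·(1 − 8·0.000007428 + 7·0.000001374) = 0.185032
Denominator: (0.8150)·(0.999999) = 0.814958
L = 0.185032/0.814958 = 0.2270

Final: 0.2270


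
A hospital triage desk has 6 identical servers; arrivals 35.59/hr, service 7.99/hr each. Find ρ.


ρ = λ/(cμ) = 35.59/(6·7.99) = 35.59/47.94 = 0.7424

Final: 0.7424


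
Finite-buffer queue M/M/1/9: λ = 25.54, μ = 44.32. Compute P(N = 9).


ρ = λ/μ = 25.54/44.32 = 0.5763
P_K = (1−ρ)ρ^K/(1−ρ^(K+1)) = (0.4237·0.007008)/(1 − 0.004038)
= 0.002970/0.995962 = 0.002982

Final: 0.002982


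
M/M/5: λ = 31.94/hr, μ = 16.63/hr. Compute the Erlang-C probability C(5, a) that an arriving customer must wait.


a = λ/μ = 1.9206; ρ = a/5 = 0.3841
P₀ = 0.145636 (from M/M/c formula)
C(c,a) = [a^c/(c!(1−ρ))]·P₀ = [26.13445/(120·0.6159)]·0.145636
= 0.35362·0.145636 = 0.051500

Final: 0.051500


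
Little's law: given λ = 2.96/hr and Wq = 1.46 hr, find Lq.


Lq = λWq = 2.96·1.46 = 4.3216

Final: 4.3216


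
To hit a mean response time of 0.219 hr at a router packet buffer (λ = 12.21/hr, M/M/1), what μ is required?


W = 1/(μ−λ) ⇒ μ − λ = 1/W = 1/0.219 = 4.5662
μ = λ + 1/W = 12.21 + 4.5662 = 16.7762 per hr

Final: 16.7762 /hr


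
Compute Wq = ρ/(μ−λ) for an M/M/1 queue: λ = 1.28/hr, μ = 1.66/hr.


ρ = 1.28/1.66 = 0.7711
Wq = ρ/(μ−λ) = 0.7711/(1.66 − 1.28) = 0.7711/0.3800 = 2.0292 hr

Final: 2.0292 hr


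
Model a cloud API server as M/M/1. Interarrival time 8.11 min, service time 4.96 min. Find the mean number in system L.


λ = 60/8.11 = 7.3983 /hr
μ = 60/4.96 = 12.0968 /hr
ρ = λ/μ = 7.3983/12.0968 = 0.6116
L = ρ/(1−ρ) = 0.6116/0.3884 = 1.5746

Final: 1.5746


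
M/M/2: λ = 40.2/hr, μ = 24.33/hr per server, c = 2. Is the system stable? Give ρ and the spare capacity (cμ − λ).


Total capacity cμ = 2·24.33 = 48.66/hr
ρ = λ/(cμ) = 40.2/48.66 = 0.8261
Stable ⇔ ρ < 1: YES
Spare capacity = cμ − λ = 48.66 − 40.2 = 8.46/hr

Final: ρ = 0.8261; stable; margin = 8.46/hr


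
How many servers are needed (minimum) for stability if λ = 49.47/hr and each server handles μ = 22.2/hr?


Stability requires cμ > λ ⇔ c > λ/μ.
λ/μ = 49.47/22.2 = 2.2284
Minimum integer c = ⌊2.2284⌋ + 1 = 3
Check: 3·22.2 = 66.60 > 49.47, while 2·22.2 = 44.40 ≤ 49.47

Final: 3 servers


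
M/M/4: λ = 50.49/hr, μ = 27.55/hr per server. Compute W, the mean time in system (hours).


a = 1.8327; ρ = 0.4582; P₀ = 0.156119
Lq = P₀·a^c·ρ/(c!(1−ρ)²) = 0.11452
Wq = Lq/λ = 0.11452/50.49 = 0.002268 hr
W = Wq + 1/μ = 0.002268 + 0.03630 = 0.03857 hr

Final: 0.03857 hr


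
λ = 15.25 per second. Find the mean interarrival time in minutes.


Mean interarrival time = 1/λ = 1/15.25 second = 0.06557 second
In minutes: 0.06557 × 0.0166667 = 0.001093 min

Final: 0.001093 min


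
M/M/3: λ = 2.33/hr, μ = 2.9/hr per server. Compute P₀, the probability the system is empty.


a = λ/μ = 2.33/2.9 = 0.8034; ρ = a/c = 0.2678
Σ_{k=0}^{2} a^k/k! (terms k=0..2) = 1.00000 + 0.80345 + 0.32276 = 2.12621
Tail: a^3/(3!(1−ρ)) = 0.51865/(6·0.7322) = 0.11806
P₀ = 1/(2.12621 + 0.11806) = 1/2.24427 = 0.445579

Final: 0.445579


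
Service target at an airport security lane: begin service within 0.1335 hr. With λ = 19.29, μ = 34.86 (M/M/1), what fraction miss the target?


ρ = 19.29/34.86 = 0.5534
P(Wq > t) = ρ·e^{−(μ−λ)t} = 0.5534·e^{−2.0786}
= 0.5534·0.125106 = 0.069228

Final: 0.069228


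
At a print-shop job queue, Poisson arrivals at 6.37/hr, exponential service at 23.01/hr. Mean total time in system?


W = 1/(μ−λ) = 1/(23.01 − 6.37) = 1/16.64 = 0.06010 hr

Final: 0.06010 hr


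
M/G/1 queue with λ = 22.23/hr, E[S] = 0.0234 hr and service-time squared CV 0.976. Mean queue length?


ρ = λ·E[S] = 22.23·0.0234 = 0.5202
Lq = ρ²(1+C_s²)/(2(1−ρ)) = 0.2706·(1+0.976)/(2·0.4798)
= 0.2706·1.9760/0.9596 = 0.55717

Final: 0.55717


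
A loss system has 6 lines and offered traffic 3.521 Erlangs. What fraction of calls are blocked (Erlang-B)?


B(c,a) = (a^c/c!) / Σ_{k=0}^{c} a^k/k!
a^6/6! = 2.646450
Σ terms (k=0..6): 1.00000 + 3.52100 + 6.19872 + 7.27523 + 6.40402 + 4.50971 + 2.64645 = 31.555137
B = 2.646450/31.555137 = 0.083867

Final: 0.083867


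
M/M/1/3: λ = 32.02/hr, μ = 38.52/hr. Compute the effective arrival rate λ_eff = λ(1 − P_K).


ρ = 0.8313; P_K = (1−ρ)ρ^3/(1−ρ^4) = 0.185488
λ_eff = λ(1 − P_K) = 32.02·(1 − 0.185488) = 32.02·0.814512 = 26.0807 /hr

Final: 26.0807 /hr


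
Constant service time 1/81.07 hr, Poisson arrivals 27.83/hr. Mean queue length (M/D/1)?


ρ = 27.83/81.07 = 0.3433
M/D/1: Lq = ρ²/(2(1−ρ)) = 0.1178/(2·0.6567) = 0.08972

Final: 0.08972


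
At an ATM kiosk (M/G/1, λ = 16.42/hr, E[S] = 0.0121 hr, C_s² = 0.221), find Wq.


ρ = λ·E[S] = 16.42·0.0121 = 0.1987
E[S²] = E[S]²(1+C_s²) = 0.0121²·(1+0.221) = 0.0001788
Wq = λ·E[S²]/(2(1−ρ)) = 16.42·0.0001788/(2·0.8013) = 0.001832 hr

Final: 0.001832 hr


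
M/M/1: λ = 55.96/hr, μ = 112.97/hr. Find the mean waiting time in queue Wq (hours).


ρ = 55.96/112.97 = 0.4954
Wq = ρ/(μ−λ) = 0.4954/(112.97 − 55.96) = 0.4954/57.01 = 0.008689 hr

Final: 0.008689 hr


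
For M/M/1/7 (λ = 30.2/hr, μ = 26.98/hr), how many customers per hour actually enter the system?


ρ = 1.1193; P_K = (1−ρ)ρ^7/(1−ρ^8) = 0.179430
λ_eff = λ(1 − P_K) = 30.2·(1 − 0.179430) = 30.2·0.820570 = 24.7812 /hr

Final: 24.7812 /hr


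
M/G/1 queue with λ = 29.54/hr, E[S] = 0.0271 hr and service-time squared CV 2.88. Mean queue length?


ρ = λ·E[S] = 29.54·0.0271 = 0.8005
Lq = ρ²(1+C_s²)/(2(1−ρ)) = 0.6409·(1+2.88)/(2·0.1995)
= 0.6409·3.8800/0.3989 = 6.23293

Final: 6.23293


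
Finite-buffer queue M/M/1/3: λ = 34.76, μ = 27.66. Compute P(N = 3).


ρ = λ/μ = 34.76/27.66 = 1.2567
P_K = (1−ρ)ρ^K/(1−ρ^(K+1)) = (-0.2567·1.984645)/(1 − 2.494080)
= -0.509435/-1.494080 = 0.340969

Final: 0.340969


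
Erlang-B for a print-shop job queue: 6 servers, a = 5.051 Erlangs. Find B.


B(c,a) = (a^c/c!) / Σ_{k=0}^{c} a^k/k!
a^6/6! = 23.063845
Σ terms (k=0..6): 1.00000 + 5.05100 + 12.75630 + 21.47736 + 27.12053 + 27.39716 + 23.06385 = 117.866201
B = 23.063845/117.866201 = 0.195678

Final: 0.195678


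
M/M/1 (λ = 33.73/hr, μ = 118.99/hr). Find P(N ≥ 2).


ρ = 33.73/118.99 = 0.2835
P(N ≥ n) = ρ^n = 0.2835^2 = 0.080355

Final: 0.080355


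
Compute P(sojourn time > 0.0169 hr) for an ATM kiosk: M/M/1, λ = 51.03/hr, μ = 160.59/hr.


W ~ Exponential(μ−λ) for M/M/1.
μ − λ = 160.59 − 51.03 = 109.5600
P(W > t) = e^{−(μ−λ)t} = e^{−1.8516} = 0.156991

Final: 0.156991


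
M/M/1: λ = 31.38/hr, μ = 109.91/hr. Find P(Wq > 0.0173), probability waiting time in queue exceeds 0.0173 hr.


ρ = 31.38/109.91 = 0.2855
P(Wq > t) = ρ·e^{−(μ−λ)t} = 0.2855·e^{−1.3586}
= 0.2855·0.257028 = 0.073383

Final: 0.073383


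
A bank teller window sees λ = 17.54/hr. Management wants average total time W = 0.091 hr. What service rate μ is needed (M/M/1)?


W = 1/(μ−λ) ⇒ μ − λ = 1/W = 1/0.091 = 10.9890
μ = λ + 1/W = 17.54 + 10.9890 = 28.5290 per hr

Final: 28.5290 /hr


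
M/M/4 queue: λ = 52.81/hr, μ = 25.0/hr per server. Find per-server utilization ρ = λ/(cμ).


ρ = λ/(cμ) = 52.81/(4·25.0) = 52.81/100.00 = 0.5281

Final: 0.5281


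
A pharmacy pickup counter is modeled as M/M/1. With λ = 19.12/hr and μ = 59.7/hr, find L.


ρ = λ/μ = 19.12/59.7 = 0.3203
L = ρ/(1−ρ) = 0.3203/(1 − 0.3203) = 0.3203/0.6797 = 0.4712

Final: 0.4712


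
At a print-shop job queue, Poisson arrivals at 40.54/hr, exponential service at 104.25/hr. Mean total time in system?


W = 1/(μ−λ) = 1/(104.25 − 40.54) = 1/63.71 = 0.01570 hr

Final: 0.01570 hr


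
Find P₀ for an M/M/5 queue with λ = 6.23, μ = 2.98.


a = λ/μ = 6.23/2.98 = 2.0906; ρ = a/c = 0.4181
Σ_{k=0}^{4} a^k/k! (terms k=0..4) = 1.00000 + 2.09060 + 2.18531 + 1.52287 + 0.79593 = 7.59472
Tail: a^5/(5!(1−ρ)) = 39.93548/(120·0.5819) = 0.57193
P₀ = 1/(7.59472 + 0.57193) = 1/8.16666 = 0.122449

Final: 0.122449


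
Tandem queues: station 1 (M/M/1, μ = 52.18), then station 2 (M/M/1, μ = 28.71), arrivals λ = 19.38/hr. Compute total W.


Each node sees arrival rate λ = 19.38/hr (tandem ⇒ throughput preserved).
W₁ = 1/(μ₁−λ) = 1/(52.18−19.38) = 0.03049 hr
W₂ = 1/(μ₂−λ) = 1/(28.71−19.38) = 0.10718 hr
W_total = W₁ + W₂ = 0.03049 + 0.10718 = 0.13767 hr

Final: 0.13767 hr


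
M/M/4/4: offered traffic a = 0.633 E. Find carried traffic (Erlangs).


B(4,0.633) = 0.003554 (Erlang-B)
Carried load = a(1 − B) = 0.633·(1 − 0.003554) = 0.633·0.996446 = 0.6308 E

Final: 0.6308 Erlangs


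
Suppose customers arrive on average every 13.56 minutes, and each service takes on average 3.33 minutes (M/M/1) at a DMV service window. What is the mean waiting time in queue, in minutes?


λ = 60/13.56 = 4.4248 /hr
μ = 60/3.33 = 18.0180 /hr
ρ = λ/μ = 4.4248/18.0180 = 0.2456
Wq = ρ/(μ−λ) = 0.2456/(18.0180−4.4248) = 0.01807 hr
In minutes: 0.01807·60 = 1.084 min

Final: 1.084 min


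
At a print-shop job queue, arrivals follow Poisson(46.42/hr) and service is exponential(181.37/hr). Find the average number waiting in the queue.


ρ = 46.42/181.37 = 0.2559
Lq = ρ²/(1−ρ) = 0.06551/0.7441 = 0.08804

Final: 0.08804


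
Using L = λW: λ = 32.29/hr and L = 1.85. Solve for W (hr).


W = L/λ = 1.85/32.29 = 0.05729 hr

Final: 0.05729 hr


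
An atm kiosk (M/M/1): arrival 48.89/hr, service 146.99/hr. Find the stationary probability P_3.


ρ = 48.89/146.99 = 0.3326
P_n = (1−ρ)·ρ^n = (1 − 0.3326)·0.3326^3 = 0.6674·0.036796 = 0.024557

Final: 0.024557


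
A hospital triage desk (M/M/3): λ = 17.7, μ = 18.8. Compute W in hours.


a = 0.9415; ρ = 0.3138; P₀ = 0.386489
Lq = P₀·a^c·ρ/(c!(1−ρ)²) = 0.03583
Wq = Lq/λ = 0.03583/17.7 = 0.002024 hr
W = Wq + 1/μ = 0.002024 + 0.05319 = 0.05522 hr

Final: 0.05522 hr


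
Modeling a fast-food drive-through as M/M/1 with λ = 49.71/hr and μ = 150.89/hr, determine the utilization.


ρ = λ/μ = 49.71/150.89 = 0.3294

Final: 0.3294


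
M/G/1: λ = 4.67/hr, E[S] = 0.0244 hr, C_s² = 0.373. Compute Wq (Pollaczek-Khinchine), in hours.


ρ = λ·E[S] = 4.67·0.0244 = 0.1139
E[S²] = E[S]²(1+C_s²) = 0.0244²·(1+0.373) = 0.0008174
Wq = λ·E[S²]/(2(1−ρ)) = 4.67·0.0008174/(2·0.8861) = 0.002154 hr

Final: 0.002154 hr


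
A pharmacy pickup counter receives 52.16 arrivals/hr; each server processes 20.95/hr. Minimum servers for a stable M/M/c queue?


Stability requires cμ > λ ⇔ c > λ/μ.
λ/μ = 52.16/20.95 = 2.4897
Minimum integer c = ⌊2.4897⌋ + 1 = 3
Check: 3·20.95 = 62.85 > 52.16, while 2·20.95 = 41.90 ≤ 52.16

Final: 3 servers


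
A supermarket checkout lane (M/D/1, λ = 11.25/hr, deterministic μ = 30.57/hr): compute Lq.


ρ = 11.25/30.57 = 0.3680
M/D/1: Lq = ρ²/(2(1−ρ)) = 0.1354/(2·0.6320) = 0.10715

Final: 0.10715


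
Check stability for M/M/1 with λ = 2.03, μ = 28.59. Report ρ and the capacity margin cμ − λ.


Total capacity cμ = 1·28.59 = 28.59/hr
ρ = λ/(cμ) = 2.03/28.59 = 0.07100
Stable ⇔ ρ < 1: YES
Spare capacity = cμ − λ = 28.59 − 2.03 = 26.56/hr

Final: ρ = 0.07100; stable; margin = 26.56/hr


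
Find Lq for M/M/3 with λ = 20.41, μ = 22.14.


a = λ/μ = 0.9219; ρ = a/3 = 0.3073
P₀ = 0.394436
Lq = P₀·a^c·ρ / (c!·(1−ρ)²) = 0.394436·0.78342·0.3073/(6·0.47985)
= 0.03298

Final: 0.03298


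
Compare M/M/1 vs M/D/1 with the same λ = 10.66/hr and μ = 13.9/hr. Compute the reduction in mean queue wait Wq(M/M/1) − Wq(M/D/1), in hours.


ρ = 10.66/13.9 = 0.7669
Wq(M/M/1) = ρ/(μ−λ) = 0.7669/3.24 = 0.23670 hr
Wq(M/D/1) = ρ/(2(μ−λ)) = 0.11835 hr
Savings = 0.23670 − 0.11835 = 0.11835 hr

Final: 0.11835 hr


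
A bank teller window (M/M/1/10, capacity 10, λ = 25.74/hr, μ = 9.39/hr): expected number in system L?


ρ = 25.74/9.39 = 2.7412
L = ρ[1 − (K+1)ρ^K + Kρ^(K+1)] / [(1−ρ)(1−ρ^(K+1))]
Numerator: 2.7412·(1 − 11·23956.838381 + 10·65670.822144) = 1077801.505917
Denominator: (-1.7412)·(-65669.822144) = 114345.217471
L = 1077801.505917/114345.217471 = 9.4259

Final: 9.4259


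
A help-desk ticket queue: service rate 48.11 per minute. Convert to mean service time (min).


Mean service time = 1/μ = 1/48.11 minute = 0.02079 minute
In minutes: 0.02079 × 1 = 0.02079 min

Final: 0.02079 min


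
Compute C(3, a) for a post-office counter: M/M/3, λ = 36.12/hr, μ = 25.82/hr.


a = λ/μ = 1.3989; ρ = a/3 = 0.4663
P₀ = 0.236277 (from M/M/c formula)
C(c,a) = [a^c/(c!(1−ρ))]·P₀ = [2.73763/(6·0.5337)]·0.236277
= 0.85493·0.236277 = 0.202000

Final: 0.202000


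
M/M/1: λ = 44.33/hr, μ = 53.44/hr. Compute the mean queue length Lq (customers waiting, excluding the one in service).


ρ = 44.33/53.44 = 0.8295
Lq = ρ²/(1−ρ) = 0.6881/0.1705 = 4.0366

Final: 4.0366


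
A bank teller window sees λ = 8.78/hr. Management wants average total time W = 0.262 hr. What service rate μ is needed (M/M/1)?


W = 1/(μ−λ) ⇒ μ − λ = 1/W = 1/0.262 = 3.8168
μ = λ + 1/W = 8.78 + 3.8168 = 12.5968 per hr

Final: 12.5968 /hr


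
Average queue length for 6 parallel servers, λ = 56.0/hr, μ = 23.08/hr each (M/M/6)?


a = λ/μ = 2.4263; ρ = a/6 = 0.4044
P₀ = 0.087941
Lq = P₀·a^c·ρ / (c!·(1−ρ)²) = 0.087941·204.03907·0.4044/(720·0.35475)
= 0.02841

Final: 0.02841


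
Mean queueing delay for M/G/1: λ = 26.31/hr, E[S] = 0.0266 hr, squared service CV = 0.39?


ρ = λ·E[S] = 26.31·0.0266 = 0.6998
E[S²] = E[S]²(1+C_s²) = 0.0266²·(1+0.39) = 0.0009835
Wq = λ·E[S²]/(2(1−ρ)) = 26.31·0.0009835/(2·0.3002) = 0.04310 hr

Final: 0.04310 hr


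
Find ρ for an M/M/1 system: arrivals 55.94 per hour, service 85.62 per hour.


ρ = λ/μ = 55.94/85.62 = 0.6534

Final: 0.6534


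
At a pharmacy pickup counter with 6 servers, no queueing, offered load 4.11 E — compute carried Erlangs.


B(6,4.11) = 0.125169 (Erlang-B)
Carried load = a(1 − B) = 4.11·(1 − 0.125169) = 4.11·0.874831 = 3.5956 E

Final: 3.5956 Erlangs


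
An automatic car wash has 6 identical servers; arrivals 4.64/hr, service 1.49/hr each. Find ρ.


ρ = λ/(cμ) = 4.64/(6·1.49) = 4.64/8.94 = 0.5190

Final: 0.5190


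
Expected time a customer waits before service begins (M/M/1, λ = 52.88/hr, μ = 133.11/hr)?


ρ = 52.88/133.11 = 0.3973
Wq = ρ/(μ−λ) = 0.3973/(133.11 − 52.88) = 0.3973/80.23 = 0.004952 hr

Final: 0.004952 hr


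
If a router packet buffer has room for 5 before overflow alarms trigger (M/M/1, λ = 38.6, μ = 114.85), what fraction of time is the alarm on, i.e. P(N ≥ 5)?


ρ = 38.6/114.85 = 0.3361
P(N ≥ n) = ρ^n = 0.3361^5 = 0.004288

Final: 0.004288


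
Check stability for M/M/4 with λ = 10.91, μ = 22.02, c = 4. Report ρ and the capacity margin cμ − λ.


Total capacity cμ = 4·22.02 = 88.08/hr
ρ = λ/(cμ) = 10.91/88.08 = 0.1239
Stable ⇔ ρ < 1: YES
Spare capacity = cμ − λ = 88.08 − 10.91 = 77.17/hr

Final: ρ = 0.1239; stable; margin = 77.17/hr


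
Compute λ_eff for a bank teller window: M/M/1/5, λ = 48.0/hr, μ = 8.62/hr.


ρ = 5.5684; P_K = (1−ρ)ρ^5/(1−ρ^6) = 0.820444
λ_eff = λ(1 − P_K) = 48.0·(1 − 0.820444) = 48.0·0.179556 = 8.6187 /hr

Final: 8.6187 /hr


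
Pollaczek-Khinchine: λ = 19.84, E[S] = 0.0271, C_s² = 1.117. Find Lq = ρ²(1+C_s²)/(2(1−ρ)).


ρ = λ·E[S] = 19.84·0.0271 = 0.5377
Lq = ρ²(1+C_s²)/(2(1−ρ)) = 0.2891·(1+1.117)/(2·0.4623)
= 0.2891·2.1170/0.9247 = 0.66184

Final: 0.66184


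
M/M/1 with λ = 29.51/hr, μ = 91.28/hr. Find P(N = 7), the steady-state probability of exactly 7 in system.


ρ = 29.51/91.28 = 0.3233
P_n = (1−ρ)·ρ^n = (1 − 0.3233)·0.3233^7 = 0.6767·0.0003691 = 0.0002498

Final: 0.0002498


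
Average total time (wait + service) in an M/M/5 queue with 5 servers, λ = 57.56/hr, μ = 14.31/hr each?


a = 4.0224; ρ = 0.8045; P₀ = 0.012540
Lq = P₀·a^c·ρ/(c!(1−ρ)²) = 2.31543
Wq = Lq/λ = 2.31543/57.56 = 0.04023 hr
W = Wq + 1/μ = 0.04023 + 0.06988 = 0.11011 hr

Final: 0.11011 hr


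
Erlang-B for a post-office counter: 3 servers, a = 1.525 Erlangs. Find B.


B(c,a) = (a^c/c!) / Σ_{k=0}^{c} a^k/k!
a^3/3! = 0.591096
Σ terms (k=0..3): 1.00000 + 1.52500 + 1.16281 + 0.59110 = 4.278909
B = 0.591096/4.278909 = 0.138142

Final: 0.138142


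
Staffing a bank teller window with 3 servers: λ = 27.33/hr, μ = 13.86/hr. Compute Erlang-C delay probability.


a = λ/μ = 1.9719; ρ = a/3 = 0.6573
P₀ = 0.115679 (from M/M/c formula)
C(c,a) = [a^c/(c!(1−ρ))]·P₀ = [7.66707/(6·0.3427)]·0.115679
= 3.72862·0.115679 = 0.431323

Final: 0.431323


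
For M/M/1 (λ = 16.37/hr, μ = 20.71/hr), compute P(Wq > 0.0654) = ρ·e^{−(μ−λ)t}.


ρ = 16.37/20.71 = 0.7904
P(Wq > t) = ρ·e^{−(μ−λ)t} = 0.7904·e^{−0.2838}
= 0.7904·0.752890 = 0.595114

Final: 0.595114


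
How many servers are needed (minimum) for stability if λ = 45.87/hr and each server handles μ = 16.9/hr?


Stability requires cμ > λ ⇔ c > λ/μ.
λ/μ = 45.87/16.9 = 2.7142
Minimum integer c = ⌊2.7142⌋ + 1 = 3
Check: 3·16.9 = 50.70 > 45.87, while 2·16.9 = 33.80 ≤ 45.87

Final: 3 servers


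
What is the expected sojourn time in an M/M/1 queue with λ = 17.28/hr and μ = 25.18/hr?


W = 1/(μ−λ) = 1/(25.18 − 17.28) = 1/7.90 = 0.1266 hr

Final: 0.1266 hr


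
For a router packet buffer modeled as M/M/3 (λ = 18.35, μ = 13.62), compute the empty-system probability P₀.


a = λ/μ = 18.35/13.62 = 1.3473; ρ = a/c = 0.4491
Σ_{k=0}^{2} a^k/k! (terms k=0..2) = 1.00000 + 1.34728 + 0.90759 = 3.25487
Tail: a^3/(3!(1−ρ)) = 2.44555/(6·0.5509) = 0.73986
P₀ = 1/(3.25487 + 0.73986) = 1/3.99473 = 0.250330

Final: 0.250330


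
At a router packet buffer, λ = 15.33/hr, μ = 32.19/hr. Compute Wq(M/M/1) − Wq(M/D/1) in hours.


ρ = 15.33/32.19 = 0.4762
Wq(M/M/1) = ρ/(μ−λ) = 0.4762/16.86 = 0.02825 hr
Wq(M/D/1) = ρ/(2(μ−λ)) = 0.01412 hr
Savings = 0.02825 − 0.01412 = 0.01412 hr

Final: 0.01412 hr


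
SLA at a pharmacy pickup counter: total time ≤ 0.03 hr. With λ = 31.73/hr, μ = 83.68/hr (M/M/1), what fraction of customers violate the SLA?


W ~ Exponential(μ−λ) for M/M/1.
μ − λ = 83.68 − 31.73 = 51.9500
P(W > t) = e^{−(μ−λ)t} = e^{−1.5585} = 0.210452

Final: 0.210452


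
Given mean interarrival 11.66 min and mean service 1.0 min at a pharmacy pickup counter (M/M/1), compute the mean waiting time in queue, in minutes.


λ = 60/11.66 = 5.1458 /hr
μ = 60/1.0 = 60.0000 /hr
ρ = λ/μ = 5.1458/60.0000 = 0.08576
Wq = ρ/(μ−λ) = 0.08576/(60.0000−5.1458) = 0.001563 hr
In minutes: 0.001563·60 = 0.09381 min

Final: 0.09381 min


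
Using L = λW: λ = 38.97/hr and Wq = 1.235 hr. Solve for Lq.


Lq = λWq = 38.97·1.235 = 48.1280

Final: 48.1280


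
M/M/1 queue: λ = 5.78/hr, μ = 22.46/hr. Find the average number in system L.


ρ = λ/μ = 5.78/22.46 = 0.2573
L = ρ/(1−ρ) = 0.2573/(1 − 0.2573) = 0.2573/0.7427 = 0.3465

Final: 0.3465


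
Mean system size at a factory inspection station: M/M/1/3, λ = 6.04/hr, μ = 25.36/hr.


ρ = 6.04/25.36 = 0.2382
L = ρ[1 − (K+1)ρ^K + Kρ^(K+1)] / [(1−ρ)(1−ρ^(K+1))]
Numerator: 0.2382·(1 − 4·0.013510 + 3·0.003218) = 0.227599
Denominator: (0.7618)·(0.996782) = 0.759378
L = 0.227599/0.759378 = 0.2997

Final: 0.2997


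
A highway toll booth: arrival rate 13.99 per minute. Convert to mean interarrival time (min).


Mean interarrival time = 1/λ = 1/13.99 minute = 0.07148 minute
In minutes: 0.07148 × 1 = 0.07148 min

Final: 0.07148 min


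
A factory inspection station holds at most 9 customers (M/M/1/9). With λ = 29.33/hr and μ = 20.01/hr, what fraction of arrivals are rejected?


ρ = λ/μ = 29.33/20.01 = 1.4658
P_K = (1−ρ)ρ^K/(1−ρ^(K+1)) = (-0.4658·31.230919)/(1 − 45.777255)
= -14.546335/-44.777255 = 0.324860

Final: 0.324860


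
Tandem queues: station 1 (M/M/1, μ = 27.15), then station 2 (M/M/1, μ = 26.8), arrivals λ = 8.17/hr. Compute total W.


Each node sees arrival rate λ = 8.17/hr (tandem ⇒ throughput preserved).
W₁ = 1/(μ₁−λ) = 1/(27.15−8.17) = 0.05269 hr
W₂ = 1/(μ₂−λ) = 1/(26.8−8.17) = 0.05368 hr
W_total = W₁ + W₂ = 0.05269 + 0.05368 = 0.10636 hr

Final: 0.10636 hr


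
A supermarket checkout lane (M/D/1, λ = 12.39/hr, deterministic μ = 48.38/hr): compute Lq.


ρ = 12.39/48.38 = 0.2561
M/D/1: Lq = ρ²/(2(1−ρ)) = 0.06559/(2·0.7439) = 0.04408

Final: 0.04408


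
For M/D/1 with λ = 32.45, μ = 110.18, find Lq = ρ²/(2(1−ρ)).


ρ = 32.45/110.18 = 0.2945
M/D/1: Lq = ρ²/(2(1−ρ)) = 0.08674/(2·0.7055) = 0.06148

Final: 0.06148


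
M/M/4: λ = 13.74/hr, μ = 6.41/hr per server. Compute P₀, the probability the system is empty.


a = λ/μ = 13.74/6.41 = 2.1435; ρ = a/c = 0.5359
Σ_{k=0}^{3} a^k/k! (terms k=0..3) = 1.00000 + 2.14353 + 2.29735 + 1.64148 = 7.08235
Tail: a^4/(4!(1−ρ)) = 21.11129/(24·0.4641) = 1.89529
P₀ = 1/(7.08235 + 1.89529) = 1/8.97764 = 0.111388

Final: 0.111388


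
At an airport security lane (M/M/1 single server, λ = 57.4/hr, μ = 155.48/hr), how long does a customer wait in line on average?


ρ = 57.4/155.48 = 0.3692
Wq = ρ/(μ−λ) = 0.3692/(155.48 − 57.4) = 0.3692/98.08 = 0.003764 hr

Final: 0.003764 hr


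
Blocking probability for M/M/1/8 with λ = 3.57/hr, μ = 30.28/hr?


ρ = λ/μ = 3.57/30.28 = 0.1179
P_K = (1−ρ)ρ^K/(1−ρ^(K+1)) = (0.8821·0.00000003733)/(1 − 0.000000004402)
= 0.00000003293/1.000000 = 0.00000003293

Final: 0.00000003293
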